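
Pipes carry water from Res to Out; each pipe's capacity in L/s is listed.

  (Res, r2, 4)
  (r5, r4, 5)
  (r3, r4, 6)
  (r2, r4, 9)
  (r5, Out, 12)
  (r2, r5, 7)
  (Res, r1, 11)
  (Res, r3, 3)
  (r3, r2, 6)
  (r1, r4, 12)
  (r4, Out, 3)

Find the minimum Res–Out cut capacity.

10

Augment Res→r1→r4→Out: bottleneck 3, flow now 3.
Augment Res→r2→r5→Out: bottleneck 4, flow now 7.
Augment Res→r3→r2→r5→Out: bottleneck 3, flow now 10.
No augmenting path remains; maximum flow = 10.
By max-flow min-cut, the minimum cut capacity equals the max flow.
In the residual graph, reachable from Res: {Res, r1, r4}.
Min-cut edges: Res→r2 (4), Res→r3 (3), r4→Out (3); capacity 4 + 3 + 3 = 10.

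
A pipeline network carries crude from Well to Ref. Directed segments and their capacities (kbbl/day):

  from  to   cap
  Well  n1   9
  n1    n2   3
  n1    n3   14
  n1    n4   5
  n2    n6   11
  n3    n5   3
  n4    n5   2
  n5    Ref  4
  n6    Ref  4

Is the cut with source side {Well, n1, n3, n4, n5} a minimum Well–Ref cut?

Yes — it is a minimum cut (capacity 7).

Given cut capacity: 3 + 4 = 7.
Augment Well→n1→n2→n6→Ref: bottleneck 3, flow now 3.
Augment Well→n1→n3→n5→Ref: bottleneck 3, flow now 6.
Augment Well→n1→n4→n5→Ref: bottleneck 1, flow now 7.
No augmenting path remains; maximum flow = 7.
Cut capacity 7 equals the max flow, so it is a minimum cut.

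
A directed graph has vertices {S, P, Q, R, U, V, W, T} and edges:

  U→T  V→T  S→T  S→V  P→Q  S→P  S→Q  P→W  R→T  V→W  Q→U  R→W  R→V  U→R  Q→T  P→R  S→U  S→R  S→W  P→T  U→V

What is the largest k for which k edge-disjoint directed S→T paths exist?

Assign every edge capacity 1; by Menger, the answer equals the max flow.
Path S→T (+1); total 1.
Path S→P→T (+1); total 2.
Path S→Q→T (+1); total 3.
Path S→R→T (+1); total 4.
Path S→U→T (+1); total 5.
Path S→V→T (+1); total 6.
No residual S→T path; max flow = 6.
Certifying cut of size 6: {S→P, S→Q, S→R, S→T, S→U, S→V}.

6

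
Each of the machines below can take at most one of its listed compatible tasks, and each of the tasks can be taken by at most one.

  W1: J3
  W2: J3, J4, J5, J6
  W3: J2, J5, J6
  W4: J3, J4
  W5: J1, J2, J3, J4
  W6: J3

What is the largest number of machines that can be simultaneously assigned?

5

Unit-capacity flow: source→left, listed edges, right→sink; max matching = max flow.
Augmenting path W1→J3 (+1); matched 1.
Augmenting path W2→J4 (+1); matched 2.
Augmenting path W3→J2 (+1); matched 3.
Augmenting path W5→J1 (+1); matched 4.
Augmenting path W4→J4→W2→J5 (+1); matched 5.
No augmenting path remains; maximum matching = 5.
König certificate: {W2, W3, W4, W5, J3} is a vertex cover of size 5 (every listed pair touches it), so no matching can be larger.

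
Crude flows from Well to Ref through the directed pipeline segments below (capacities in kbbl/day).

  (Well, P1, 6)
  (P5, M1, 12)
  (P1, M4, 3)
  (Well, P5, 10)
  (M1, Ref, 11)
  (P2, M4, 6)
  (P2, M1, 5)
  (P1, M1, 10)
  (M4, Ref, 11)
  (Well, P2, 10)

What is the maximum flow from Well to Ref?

Augment Well→P5→M1→Ref: bottleneck 10, flow now 10.
Augment Well→P1→M1→Ref: bottleneck 1, flow now 11.
Augment Well→P1→M4→Ref: bottleneck 3, flow now 14.
Augment Well→P2→M4→Ref: bottleneck 6, flow now 20.
No augmenting path remains; maximum flow = 20.
In the residual graph, reachable from Well: {Well, P5, P1, P2, M1}.
Min-cut edges: P1→M4 (3), P2→M4 (6), M1→Ref (11); capacity 3 + 6 + 11 = 20.
This cut is saturated, so no flow can exceed 20.

20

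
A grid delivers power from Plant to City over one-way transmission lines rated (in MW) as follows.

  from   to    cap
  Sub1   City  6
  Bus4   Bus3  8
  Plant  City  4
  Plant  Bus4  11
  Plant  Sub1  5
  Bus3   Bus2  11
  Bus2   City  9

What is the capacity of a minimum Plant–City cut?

17

Augment Plant→City: bottleneck 4, flow now 4.
Augment Plant→Sub1→City: bottleneck 5, flow now 9.
Augment Plant→Bus4→Bus3→Bus2→City: bottleneck 8, flow now 17.
No augmenting path remains; maximum flow = 17.
By max-flow min-cut, the minimum cut capacity equals the max flow.
In the residual graph, reachable from Plant: {Plant, Bus4}.
Min-cut edges: Plant→Sub1 (5), Plant→City (4), Bus4→Bus3 (8); capacity 5 + 4 + 8 = 17.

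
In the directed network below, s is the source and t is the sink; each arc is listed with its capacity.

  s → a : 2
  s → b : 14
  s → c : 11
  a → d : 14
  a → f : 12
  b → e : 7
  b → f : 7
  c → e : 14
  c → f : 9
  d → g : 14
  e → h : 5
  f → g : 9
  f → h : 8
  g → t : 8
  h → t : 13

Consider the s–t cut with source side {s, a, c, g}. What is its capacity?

71

Edges leaving {s, a, c, g}: s→b (14), a→d (14), a→f (12), c→e (14), c→f (9), g→t (8).
Cut capacity = 14 + 14 + 12 + 14 + 9 + 8 = 71.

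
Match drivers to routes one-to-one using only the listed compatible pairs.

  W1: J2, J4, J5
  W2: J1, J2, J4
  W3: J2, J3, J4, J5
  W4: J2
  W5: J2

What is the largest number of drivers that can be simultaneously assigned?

Unit-capacity flow: source→left, listed edges, right→sink; max matching = max flow.
Augmenting path W1→J2 (+1); matched 1.
Augmenting path W2→J1 (+1); matched 2.
Augmenting path W3→J3 (+1); matched 3.
Augmenting path W4→J2→W1→J4 (+1); matched 4.
No augmenting path remains; maximum matching = 4.
König certificate: {W1, W2, W3, J2} is a vertex cover of size 4 (every listed pair touches it), so no matching can be larger.

4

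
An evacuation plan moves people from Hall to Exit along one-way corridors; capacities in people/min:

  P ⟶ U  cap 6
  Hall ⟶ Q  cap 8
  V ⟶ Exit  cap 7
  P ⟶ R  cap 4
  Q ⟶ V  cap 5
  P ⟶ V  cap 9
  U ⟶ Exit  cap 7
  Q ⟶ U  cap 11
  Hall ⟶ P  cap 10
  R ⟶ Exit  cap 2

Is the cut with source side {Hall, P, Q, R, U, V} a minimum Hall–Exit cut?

Yes — it is a minimum cut (capacity 16).

Given cut capacity: 2 + 7 + 7 = 16.
Augment Hall→P→R→Exit: bottleneck 2, flow now 2.
Augment Hall→P→U→Exit: bottleneck 6, flow now 8.
Augment Hall→P→V→Exit: bottleneck 2, flow now 10.
Augment Hall→Q→U→Exit: bottleneck 1, flow now 11.
Augment Hall→Q→V→Exit: bottleneck 5, flow now 16.
No augmenting path remains; maximum flow = 16.
Cut capacity 16 equals the max flow, so it is a minimum cut.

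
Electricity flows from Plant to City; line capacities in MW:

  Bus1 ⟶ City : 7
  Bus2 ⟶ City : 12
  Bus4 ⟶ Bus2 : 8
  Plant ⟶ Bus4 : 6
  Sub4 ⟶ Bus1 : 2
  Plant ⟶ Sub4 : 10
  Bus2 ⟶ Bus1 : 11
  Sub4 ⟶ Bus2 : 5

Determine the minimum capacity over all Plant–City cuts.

Augment Plant→Bus4→Bus2→City: bottleneck 6, flow now 6.
Augment Plant→Sub4→Bus1→City: bottleneck 2, flow now 8.
Augment Plant→Sub4→Bus2→City: bottleneck 5, flow now 13.
No augmenting path remains; maximum flow = 13.
By max-flow min-cut, the minimum cut capacity equals the max flow.
In the residual graph, reachable from Plant: {Plant, Sub4}.
Min-cut edges: Plant→Bus4 (6), Sub4→Bus1 (2), Sub4→Bus2 (5); capacity 6 + 2 + 5 = 13.

13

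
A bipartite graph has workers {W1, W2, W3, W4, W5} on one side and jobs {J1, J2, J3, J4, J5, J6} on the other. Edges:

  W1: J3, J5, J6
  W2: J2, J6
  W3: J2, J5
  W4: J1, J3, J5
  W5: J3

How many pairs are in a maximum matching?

Unit-capacity flow: source→left, listed edges, right→sink; max matching = max flow.
Augmenting path W1→J3 (+1); matched 1.
Augmenting path W2→J2 (+1); matched 2.
Augmenting path W3→J5 (+1); matched 3.
Augmenting path W4→J1 (+1); matched 4.
Augmenting path W5→J3→W1→J6 (+1); matched 5.
No augmenting path remains; maximum matching = 5.
König certificate: {W1, W2, W3, W4, W5} is a vertex cover of size 5 (every listed pair touches it), so no matching can be larger.

5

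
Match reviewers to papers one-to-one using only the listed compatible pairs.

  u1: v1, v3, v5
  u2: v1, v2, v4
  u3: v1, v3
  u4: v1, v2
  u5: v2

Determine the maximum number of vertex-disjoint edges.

5

Unit-capacity flow: source→left, listed edges, right→sink; max matching = max flow.
Augmenting path u1→v1 (+1); matched 1.
Augmenting path u2→v2 (+1); matched 2.
Augmenting path u3→v3 (+1); matched 3.
Augmenting path u4→v1→u1→v5 (+1); matched 4.
Augmenting path u5→v2→u2→v4 (+1); matched 5.
No augmenting path remains; maximum matching = 5.
König certificate: {u1, u2, u3, u4, u5} is a vertex cover of size 5 (every listed pair touches it), so no matching can be larger.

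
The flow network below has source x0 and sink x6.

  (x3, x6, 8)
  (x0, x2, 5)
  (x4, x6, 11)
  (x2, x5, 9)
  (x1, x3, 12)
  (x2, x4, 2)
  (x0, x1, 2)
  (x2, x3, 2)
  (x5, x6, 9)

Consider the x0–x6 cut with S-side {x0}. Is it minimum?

Given cut capacity: 2 + 5 = 7.
Augment x0→x1→x3→x6: bottleneck 2, flow now 2.
Augment x0→x2→x3→x6: bottleneck 2, flow now 4.
Augment x0→x2→x4→x6: bottleneck 2, flow now 6.
Augment x0→x2→x5→x6: bottleneck 1, flow now 7.
No augmenting path remains; maximum flow = 7.
Cut capacity 7 equals the max flow, so it is a minimum cut.

Yes — it is a minimum cut (capacity 7).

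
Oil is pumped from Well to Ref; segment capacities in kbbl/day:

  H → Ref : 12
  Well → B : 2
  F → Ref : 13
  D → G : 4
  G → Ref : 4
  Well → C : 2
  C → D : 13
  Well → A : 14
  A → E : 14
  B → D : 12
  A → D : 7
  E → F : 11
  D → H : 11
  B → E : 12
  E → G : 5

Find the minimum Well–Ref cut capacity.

18

Augment Well→A→D→G→Ref: bottleneck 4, flow now 4.
Augment Well→A→D→H→Ref: bottleneck 3, flow now 7.
Augment Well→A→E→F→Ref: bottleneck 7, flow now 14.
Augment Well→B→D→H→Ref: bottleneck 2, flow now 16.
Augment Well→C→D→H→Ref: bottleneck 2, flow now 18.
No augmenting path remains; maximum flow = 18.
By max-flow min-cut, the minimum cut capacity equals the max flow.
In the residual graph, reachable from Well: {Well}.
Min-cut edges: Well→A (14), Well→B (2), Well→C (2); capacity 14 + 2 + 2 = 18.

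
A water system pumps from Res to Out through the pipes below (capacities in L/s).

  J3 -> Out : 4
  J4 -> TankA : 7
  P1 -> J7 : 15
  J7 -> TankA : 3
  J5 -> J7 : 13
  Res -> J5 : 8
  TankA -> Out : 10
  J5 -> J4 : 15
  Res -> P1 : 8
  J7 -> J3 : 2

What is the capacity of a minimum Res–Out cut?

12

Augment Res→J5→J7→TankA→Out: bottleneck 3, flow now 3.
Augment Res→J5→J7→J3→Out: bottleneck 2, flow now 5.
Augment Res→J5→J4→TankA→Out: bottleneck 3, flow now 8.
Augment Res→P1→J7→J5→J4→TankA→Out: bottleneck 4, flow now 12. (uses reverse residual edge)
No augmenting path remains; maximum flow = 12.
By max-flow min-cut, the minimum cut capacity equals the max flow.
In the residual graph, reachable from Res: {Res, J5, P1, J7, J4}.
Min-cut edges: J7→TankA (3), J7→J3 (2), J4→TankA (7); capacity 3 + 2 + 7 = 12.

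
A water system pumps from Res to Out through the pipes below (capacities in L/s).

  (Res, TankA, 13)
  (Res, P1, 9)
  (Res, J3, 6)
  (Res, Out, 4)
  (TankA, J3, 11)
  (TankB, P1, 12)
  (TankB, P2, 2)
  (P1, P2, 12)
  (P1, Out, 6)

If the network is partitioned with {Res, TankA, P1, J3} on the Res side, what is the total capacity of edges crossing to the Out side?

22

Edges leaving {Res, TankA, P1, J3}: Res→Out (4), P1→P2 (12), P1→Out (6).
Cut capacity = 4 + 12 + 6 = 22.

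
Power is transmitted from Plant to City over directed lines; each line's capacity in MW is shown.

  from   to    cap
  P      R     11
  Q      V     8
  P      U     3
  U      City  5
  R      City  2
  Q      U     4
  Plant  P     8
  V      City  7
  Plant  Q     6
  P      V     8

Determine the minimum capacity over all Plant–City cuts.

14

Augment Plant→P→R→City: bottleneck 2, flow now 2.
Augment Plant→P→U→City: bottleneck 3, flow now 5.
Augment Plant→P→V→City: bottleneck 3, flow now 8.
Augment Plant→Q→U→City: bottleneck 2, flow now 10.
Augment Plant→Q→V→City: bottleneck 4, flow now 14.
No augmenting path remains; maximum flow = 14.
By max-flow min-cut, the minimum cut capacity equals the max flow.
In the residual graph, reachable from Plant: {Plant}.
Min-cut edges: Plant→P (8), Plant→Q (6); capacity 8 + 6 = 14.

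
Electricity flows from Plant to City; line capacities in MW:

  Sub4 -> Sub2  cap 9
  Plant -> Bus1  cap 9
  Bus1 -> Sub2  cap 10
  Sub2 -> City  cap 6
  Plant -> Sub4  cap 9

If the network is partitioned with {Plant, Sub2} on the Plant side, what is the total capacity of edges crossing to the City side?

Edges leaving {Plant, Sub2}: Plant→Sub4 (9), Plant→Bus1 (9), Sub2→City (6).
Cut capacity = 9 + 9 + 6 = 24.

24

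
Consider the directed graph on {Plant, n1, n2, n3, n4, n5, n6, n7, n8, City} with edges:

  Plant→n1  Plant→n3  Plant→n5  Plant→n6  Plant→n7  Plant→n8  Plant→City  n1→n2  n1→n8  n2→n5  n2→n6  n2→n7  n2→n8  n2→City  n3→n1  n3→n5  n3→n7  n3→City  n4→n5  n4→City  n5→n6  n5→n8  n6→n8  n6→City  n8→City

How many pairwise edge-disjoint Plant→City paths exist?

Assign every edge capacity 1; by Menger, the answer equals the max flow.
Path Plant→City (+1); total 1.
Path Plant→n3→City (+1); total 2.
Path Plant→n6→City (+1); total 3.
Path Plant→n8→City (+1); total 4.
Path Plant→n1→n2→City (+1); total 5.
No residual Plant→City path; max flow = 5.
Certifying cut of size 5: {Plant→City, Plant→n1, Plant→n3, n6→City, n8→City}.

5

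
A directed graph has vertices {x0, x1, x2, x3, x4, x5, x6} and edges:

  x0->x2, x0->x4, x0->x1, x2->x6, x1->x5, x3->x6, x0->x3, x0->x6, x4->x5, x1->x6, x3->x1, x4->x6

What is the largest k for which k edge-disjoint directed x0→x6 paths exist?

5

Assign every edge capacity 1; by Menger, the answer equals the max flow.
Path x0→x6 (+1); total 1.
Path x0→x1→x6 (+1); total 2.
Path x0→x2→x6 (+1); total 3.
Path x0→x3→x6 (+1); total 4.
Path x0→x4→x6 (+1); total 5.
No residual x0→x6 path; max flow = 5.
Certifying cut of size 5: {x0→x1, x0→x2, x0→x3, x0→x4, x0→x6}.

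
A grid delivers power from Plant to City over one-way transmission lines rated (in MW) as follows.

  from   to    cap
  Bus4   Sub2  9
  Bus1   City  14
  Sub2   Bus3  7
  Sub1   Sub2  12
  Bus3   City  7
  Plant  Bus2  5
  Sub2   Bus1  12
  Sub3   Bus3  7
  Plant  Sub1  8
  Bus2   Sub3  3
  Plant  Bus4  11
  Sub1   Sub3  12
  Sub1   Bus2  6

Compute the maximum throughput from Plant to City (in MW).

Augment Plant→Sub1→Sub2→Bus3→City: bottleneck 7, flow now 7.
Augment Plant→Sub1→Sub2→Bus1→City: bottleneck 1, flow now 8.
Augment Plant→Bus4→Sub2→Bus1→City: bottleneck 9, flow now 17.
Augment Plant→Bus2→Sub3→Bus3→Sub2→Bus1→City: bottleneck 2, flow now 19. (uses reverse residual edge)
No augmenting path remains; maximum flow = 19.
In the residual graph, reachable from Plant: {Plant, Sub1, Bus4, Bus2, Sub2, Sub3, Bus3}.
Min-cut edges: Sub2→Bus1 (12), Bus3→City (7); capacity 12 + 7 = 19.
This cut is saturated, so no flow can exceed 19.

19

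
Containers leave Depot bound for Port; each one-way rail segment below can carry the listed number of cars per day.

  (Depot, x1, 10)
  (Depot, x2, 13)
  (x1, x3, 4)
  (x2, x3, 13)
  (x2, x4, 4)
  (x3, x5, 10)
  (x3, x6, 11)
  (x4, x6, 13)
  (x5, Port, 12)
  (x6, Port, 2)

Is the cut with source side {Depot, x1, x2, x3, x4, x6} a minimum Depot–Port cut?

Yes — it is a minimum cut (capacity 12).

Given cut capacity: 10 + 2 = 12.
Augment Depot→x1→x3→x5→Port: bottleneck 4, flow now 4.
Augment Depot→x2→x3→x5→Port: bottleneck 6, flow now 10.
Augment Depot→x2→x3→x6→Port: bottleneck 2, flow now 12.
No augmenting path remains; maximum flow = 12.
Cut capacity 12 equals the max flow, so it is a minimum cut.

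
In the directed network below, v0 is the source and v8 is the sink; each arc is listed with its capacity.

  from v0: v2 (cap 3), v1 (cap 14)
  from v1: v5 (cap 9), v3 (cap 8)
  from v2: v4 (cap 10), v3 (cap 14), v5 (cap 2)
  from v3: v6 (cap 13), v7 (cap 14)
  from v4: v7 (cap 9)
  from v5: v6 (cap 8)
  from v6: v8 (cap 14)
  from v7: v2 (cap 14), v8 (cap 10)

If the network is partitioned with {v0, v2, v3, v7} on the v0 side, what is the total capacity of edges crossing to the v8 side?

Edges leaving {v0, v2, v3, v7}: v0→v1 (14), v2→v4 (10), v2→v5 (2), v3→v6 (13), v7→v8 (10).
Cut capacity = 14 + 10 + 2 + 13 + 10 = 49.

49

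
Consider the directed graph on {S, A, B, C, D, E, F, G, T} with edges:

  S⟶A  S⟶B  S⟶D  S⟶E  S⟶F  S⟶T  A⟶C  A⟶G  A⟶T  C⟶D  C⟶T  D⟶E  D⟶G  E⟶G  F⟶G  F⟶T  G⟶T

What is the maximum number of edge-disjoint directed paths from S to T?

4

Assign every edge capacity 1; by Menger, the answer equals the max flow.
Path S→T (+1); total 1.
Path S→A→T (+1); total 2.
Path S→F→T (+1); total 3.
Path S→D→G→T (+1); total 4.
No residual S→T path; max flow = 4.
Certifying cut of size 4: {G→T, S→A, S→F, S→T}.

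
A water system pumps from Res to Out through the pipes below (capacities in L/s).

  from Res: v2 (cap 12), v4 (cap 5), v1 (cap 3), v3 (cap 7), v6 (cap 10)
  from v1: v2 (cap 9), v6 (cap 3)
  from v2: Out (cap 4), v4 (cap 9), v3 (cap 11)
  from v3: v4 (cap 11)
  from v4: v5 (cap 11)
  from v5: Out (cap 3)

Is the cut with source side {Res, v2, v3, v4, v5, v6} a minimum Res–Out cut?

Given cut capacity: 3 + 4 + 3 = 10.
Augment Res→v2→Out: bottleneck 4, flow now 4.
Augment Res→v4→v5→Out: bottleneck 3, flow now 7.
No augmenting path remains; maximum flow = 7.
In the residual graph, reachable from Res: {Res, v1, v2, v3, v4, v5, v6}.
Min-cut edges: v2→Out (4), v5→Out (3); capacity 4 + 3 = 7.
Cut capacity 10 exceeds the max flow 7, so it is not minimum.

No — its capacity is 10, but the minimum cut has capacity 7.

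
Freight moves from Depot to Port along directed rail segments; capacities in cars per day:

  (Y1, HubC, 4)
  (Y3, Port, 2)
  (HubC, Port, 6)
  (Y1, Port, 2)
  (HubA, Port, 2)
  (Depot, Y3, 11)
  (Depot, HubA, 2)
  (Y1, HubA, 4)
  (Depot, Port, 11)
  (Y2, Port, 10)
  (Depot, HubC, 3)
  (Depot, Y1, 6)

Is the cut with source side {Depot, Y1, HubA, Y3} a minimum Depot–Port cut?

Given cut capacity: 3 + 11 + 4 + 2 + 2 + 2 = 24.
Augment Depot→Port: bottleneck 11, flow now 11.
Augment Depot→Y1→Port: bottleneck 2, flow now 13.
Augment Depot→HubA→Port: bottleneck 2, flow now 15.
Augment Depot→Y3→Port: bottleneck 2, flow now 17.
Augment Depot→HubC→Port: bottleneck 3, flow now 20.
Augment Depot→Y1→HubC→Port: bottleneck 3, flow now 23.
No augmenting path remains; maximum flow = 23.
In the residual graph, reachable from Depot: {Depot, Y1, HubA, Y3, HubC}.
Min-cut edges: Depot→Port (11), Y1→Port (2), HubA→Port (2), Y3→Port (2), HubC→Port (6); capacity 11 + 2 + 2 + 2 + 6 = 23.
Cut capacity 24 exceeds the max flow 23, so it is not minimum.

No — its capacity is 24, but the minimum cut has capacity 23.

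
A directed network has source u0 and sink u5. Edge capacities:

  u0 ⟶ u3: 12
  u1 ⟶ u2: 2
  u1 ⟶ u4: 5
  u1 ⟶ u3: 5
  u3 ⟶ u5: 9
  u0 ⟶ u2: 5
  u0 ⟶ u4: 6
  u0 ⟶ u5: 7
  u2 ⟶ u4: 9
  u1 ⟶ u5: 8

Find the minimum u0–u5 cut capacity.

16

Augment u0→u5: bottleneck 7, flow now 7.
Augment u0→u3→u5: bottleneck 9, flow now 16.
No augmenting path remains; maximum flow = 16.
By max-flow min-cut, the minimum cut capacity equals the max flow.
In the residual graph, reachable from u0: {u0, u2, u3, u4}.
Min-cut edges: u0→u5 (7), u3→u5 (9); capacity 7 + 9 = 16.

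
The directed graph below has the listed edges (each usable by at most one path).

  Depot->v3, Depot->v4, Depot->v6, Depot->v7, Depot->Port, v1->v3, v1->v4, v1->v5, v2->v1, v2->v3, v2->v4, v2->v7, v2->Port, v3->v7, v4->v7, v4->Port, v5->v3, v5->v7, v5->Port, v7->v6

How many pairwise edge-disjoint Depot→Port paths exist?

Assign every edge capacity 1; by Menger, the answer equals the max flow.
Path Depot→Port (+1); total 1.
Path Depot→v4→Port (+1); total 2.
No residual Depot→Port path; max flow = 2.
Certifying cut of size 2: {Depot→Port, Depot→v4}.

2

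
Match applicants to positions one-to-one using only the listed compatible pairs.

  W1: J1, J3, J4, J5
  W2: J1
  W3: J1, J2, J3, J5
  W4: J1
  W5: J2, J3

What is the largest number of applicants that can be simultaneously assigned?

Unit-capacity flow: source→left, listed edges, right→sink; max matching = max flow.
Augmenting path W1→J1 (+1); matched 1.
Augmenting path W3→J2 (+1); matched 2.
Augmenting path W5→J3 (+1); matched 3.
Augmenting path W2→J1→W1→J4 (+1); matched 4.
No augmenting path remains; maximum matching = 4.
König certificate: {W1, W3, W5, J1} is a vertex cover of size 4 (every listed pair touches it), so no matching can be larger.

4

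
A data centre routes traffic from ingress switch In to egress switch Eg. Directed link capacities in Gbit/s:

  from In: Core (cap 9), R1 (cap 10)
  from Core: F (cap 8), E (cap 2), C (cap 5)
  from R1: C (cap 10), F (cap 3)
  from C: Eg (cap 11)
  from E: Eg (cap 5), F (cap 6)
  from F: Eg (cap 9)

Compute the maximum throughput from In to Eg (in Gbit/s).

Augment In→Core→C→Eg: bottleneck 5, flow now 5.
Augment In→Core→E→Eg: bottleneck 2, flow now 7.
Augment In→Core→F→Eg: bottleneck 2, flow now 9.
Augment In→R1→C→Eg: bottleneck 6, flow now 15.
Augment In→R1→F→Eg: bottleneck 3, flow now 18.
Augment In→R1→C→Core→F→Eg: bottleneck 1, flow now 19. (uses reverse residual edge)
No augmenting path remains; maximum flow = 19.
In the residual graph, reachable from In: {In}.
Min-cut edges: In→Core (9), In→R1 (10); capacity 9 + 10 = 19.
This cut is saturated, so no flow can exceed 19.

19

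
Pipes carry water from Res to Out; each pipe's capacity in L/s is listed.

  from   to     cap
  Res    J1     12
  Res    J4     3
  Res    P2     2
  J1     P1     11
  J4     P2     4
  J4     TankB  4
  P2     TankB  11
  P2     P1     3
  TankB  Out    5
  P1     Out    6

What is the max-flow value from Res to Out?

11

Augment Res→J1→P1→Out: bottleneck 6, flow now 6.
Augment Res→J4→TankB→Out: bottleneck 3, flow now 9.
Augment Res→P2→TankB→Out: bottleneck 2, flow now 11.
No augmenting path remains; maximum flow = 11.
In the residual graph, reachable from Res: {Res, J1, P1}.
Min-cut edges: Res→J4 (3), Res→P2 (2), P1→Out (6); capacity 3 + 2 + 6 = 11.
This cut is saturated, so no flow can exceed 11.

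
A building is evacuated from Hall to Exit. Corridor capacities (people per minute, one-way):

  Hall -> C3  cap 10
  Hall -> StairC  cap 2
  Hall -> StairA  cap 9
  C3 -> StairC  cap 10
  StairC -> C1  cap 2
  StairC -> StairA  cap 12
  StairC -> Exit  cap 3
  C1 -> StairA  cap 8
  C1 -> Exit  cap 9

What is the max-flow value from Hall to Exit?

Augment Hall→StairC→Exit: bottleneck 2, flow now 2.
Augment Hall→C3→StairC→Exit: bottleneck 1, flow now 3.
Augment Hall→C3→StairC→C1→Exit: bottleneck 2, flow now 5.
No augmenting path remains; maximum flow = 5.
In the residual graph, reachable from Hall: {Hall, C3, StairC, StairA}.
Min-cut edges: StairC→C1 (2), StairC→Exit (3); capacity 2 + 3 = 5.
This cut is saturated, so no flow can exceed 5.

5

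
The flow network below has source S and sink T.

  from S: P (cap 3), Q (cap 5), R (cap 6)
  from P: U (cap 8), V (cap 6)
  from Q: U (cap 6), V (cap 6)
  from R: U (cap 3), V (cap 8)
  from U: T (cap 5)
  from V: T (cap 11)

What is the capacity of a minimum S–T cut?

14

Augment S→P→U→T: bottleneck 3, flow now 3.
Augment S→Q→U→T: bottleneck 2, flow now 5.
Augment S→Q→V→T: bottleneck 3, flow now 8.
Augment S→R→V→T: bottleneck 6, flow now 14.
No augmenting path remains; maximum flow = 14.
By max-flow min-cut, the minimum cut capacity equals the max flow.
In the residual graph, reachable from S: {S}.
Min-cut edges: S→P (3), S→Q (5), S→R (6); capacity 3 + 5 + 6 = 14.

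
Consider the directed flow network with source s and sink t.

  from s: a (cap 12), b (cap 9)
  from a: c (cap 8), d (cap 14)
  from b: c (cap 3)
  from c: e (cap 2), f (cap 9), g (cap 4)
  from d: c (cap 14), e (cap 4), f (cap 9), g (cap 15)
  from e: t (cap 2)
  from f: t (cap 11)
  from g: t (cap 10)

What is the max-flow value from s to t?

Augment s→a→c→e→t: bottleneck 2, flow now 2.
Augment s→a→c→f→t: bottleneck 6, flow now 8.
Augment s→a→d→f→t: bottleneck 4, flow now 12.
Augment s→b→c→f→t: bottleneck 1, flow now 13.
Augment s→b→c→g→t: bottleneck 2, flow now 15.
No augmenting path remains; maximum flow = 15.
In the residual graph, reachable from s: {s, b}.
Min-cut edges: s→a (12), b→c (3); capacity 12 + 3 = 15.
This cut is saturated, so no flow can exceed 15.

15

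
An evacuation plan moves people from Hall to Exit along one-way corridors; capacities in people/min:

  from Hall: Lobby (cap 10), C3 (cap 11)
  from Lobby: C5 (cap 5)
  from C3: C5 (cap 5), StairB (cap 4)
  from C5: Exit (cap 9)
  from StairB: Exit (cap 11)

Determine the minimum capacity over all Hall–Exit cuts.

Augment Hall→Lobby→C5→Exit: bottleneck 5, flow now 5.
Augment Hall→C3→C5→Exit: bottleneck 4, flow now 9.
Augment Hall→C3→StairB→Exit: bottleneck 4, flow now 13.
No augmenting path remains; maximum flow = 13.
By max-flow min-cut, the minimum cut capacity equals the max flow.
In the residual graph, reachable from Hall: {Hall, Lobby, C3, C5}.
Min-cut edges: C3→StairB (4), C5→Exit (9); capacity 4 + 9 = 13.

13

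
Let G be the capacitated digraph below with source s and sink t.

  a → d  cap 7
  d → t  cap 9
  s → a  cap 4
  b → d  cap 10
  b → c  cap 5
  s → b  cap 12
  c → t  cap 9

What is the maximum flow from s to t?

14

Augment s→a→d→t: bottleneck 4, flow now 4.
Augment s→b→c→t: bottleneck 5, flow now 9.
Augment s→b→d→t: bottleneck 5, flow now 14.
No augmenting path remains; maximum flow = 14.
In the residual graph, reachable from s: {s, a, b, d}.
Min-cut edges: b→c (5), d→t (9); capacity 5 + 9 = 14.
This cut is saturated, so no flow can exceed 14.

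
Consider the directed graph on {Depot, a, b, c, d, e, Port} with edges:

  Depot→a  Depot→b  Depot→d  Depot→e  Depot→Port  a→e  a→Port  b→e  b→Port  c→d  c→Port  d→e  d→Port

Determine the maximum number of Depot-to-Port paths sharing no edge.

4

Assign every edge capacity 1; by Menger, the answer equals the max flow.
Path Depot→Port (+1); total 1.
Path Depot→a→Port (+1); total 2.
Path Depot→b→Port (+1); total 3.
Path Depot→d→Port (+1); total 4.
No residual Depot→Port path; max flow = 4.
Certifying cut of size 4: {Depot→Port, Depot→a, Depot→b, Depot→d}.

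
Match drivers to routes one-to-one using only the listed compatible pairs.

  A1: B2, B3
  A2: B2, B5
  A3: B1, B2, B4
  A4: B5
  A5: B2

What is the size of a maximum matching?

Unit-capacity flow: source→left, listed edges, right→sink; max matching = max flow.
Augmenting path A1→B2 (+1); matched 1.
Augmenting path A2→B5 (+1); matched 2.
Augmenting path A3→B1 (+1); matched 3.
Augmenting path A5→B2→A1→B3 (+1); matched 4.
No augmenting path remains; maximum matching = 4.
König certificate: {A1, A3, B2, B5} is a vertex cover of size 4 (every listed pair touches it), so no matching can be larger.

4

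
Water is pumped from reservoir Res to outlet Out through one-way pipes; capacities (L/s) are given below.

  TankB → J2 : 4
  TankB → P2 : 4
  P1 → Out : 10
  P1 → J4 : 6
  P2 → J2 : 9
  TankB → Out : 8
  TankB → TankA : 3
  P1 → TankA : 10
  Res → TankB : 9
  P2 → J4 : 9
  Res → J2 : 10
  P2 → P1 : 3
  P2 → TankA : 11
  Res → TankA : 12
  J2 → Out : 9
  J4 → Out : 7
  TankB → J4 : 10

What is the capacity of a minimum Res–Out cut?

Augment Res→TankB→Out: bottleneck 8, flow now 8.
Augment Res→J2→Out: bottleneck 9, flow now 17.
Augment Res→TankB→J4→Out: bottleneck 1, flow now 18.
No augmenting path remains; maximum flow = 18.
By max-flow min-cut, the minimum cut capacity equals the max flow.
In the residual graph, reachable from Res: {Res, J2, TankA}.
Min-cut edges: Res→TankB (9), J2→Out (9); capacity 9 + 9 = 18.

18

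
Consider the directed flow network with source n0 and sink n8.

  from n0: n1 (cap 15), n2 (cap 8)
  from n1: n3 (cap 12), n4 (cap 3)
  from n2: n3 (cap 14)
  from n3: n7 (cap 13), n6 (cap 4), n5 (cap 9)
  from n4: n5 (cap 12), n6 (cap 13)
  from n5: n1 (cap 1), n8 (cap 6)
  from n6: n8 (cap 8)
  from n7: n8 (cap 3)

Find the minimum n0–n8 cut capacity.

16

Augment n0→n1→n3→n5→n8: bottleneck 6, flow now 6.
Augment n0→n1→n3→n6→n8: bottleneck 4, flow now 10.
Augment n0→n1→n3→n7→n8: bottleneck 2, flow now 12.
Augment n0→n1→n4→n6→n8: bottleneck 3, flow now 15.
Augment n0→n2→n3→n7→n8: bottleneck 1, flow now 16.
No augmenting path remains; maximum flow = 16.
By max-flow min-cut, the minimum cut capacity equals the max flow.
In the residual graph, reachable from n0: {n0, n1, n2, n3, n5, n7}.
Min-cut edges: n1→n4 (3), n3→n6 (4), n5→n8 (6), n7→n8 (3); capacity 3 + 4 + 6 + 3 = 16.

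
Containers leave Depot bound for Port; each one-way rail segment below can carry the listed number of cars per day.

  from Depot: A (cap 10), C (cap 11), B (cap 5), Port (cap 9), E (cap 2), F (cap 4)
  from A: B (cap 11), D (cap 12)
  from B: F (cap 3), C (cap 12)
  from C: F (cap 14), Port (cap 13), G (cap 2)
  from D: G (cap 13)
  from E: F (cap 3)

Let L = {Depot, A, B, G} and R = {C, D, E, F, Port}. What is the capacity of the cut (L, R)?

Edges leaving {Depot, A, B, G}: Depot→C (11), Depot→E (2), Depot→F (4), Depot→Port (9), A→D (12), B→C (12), B→F (3).
Cut capacity = 11 + 2 + 4 + 9 + 12 + 12 + 3 = 53.

53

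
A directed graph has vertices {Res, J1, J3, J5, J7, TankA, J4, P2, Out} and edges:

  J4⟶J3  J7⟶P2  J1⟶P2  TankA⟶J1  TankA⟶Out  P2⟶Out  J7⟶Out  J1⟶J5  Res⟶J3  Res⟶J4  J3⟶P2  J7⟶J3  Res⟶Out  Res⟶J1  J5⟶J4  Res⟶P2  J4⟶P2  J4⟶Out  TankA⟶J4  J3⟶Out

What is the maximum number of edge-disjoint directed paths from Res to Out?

Assign every edge capacity 1; by Menger, the answer equals the max flow.
Path Res→Out (+1); total 1.
Path Res→J3→Out (+1); total 2.
Path Res→J4→Out (+1); total 3.
Path Res→P2→Out (+1); total 4.
No residual Res→Out path; max flow = 4.
Certifying cut of size 4: {J3→Out, J4→Out, P2→Out, Res→Out}.

4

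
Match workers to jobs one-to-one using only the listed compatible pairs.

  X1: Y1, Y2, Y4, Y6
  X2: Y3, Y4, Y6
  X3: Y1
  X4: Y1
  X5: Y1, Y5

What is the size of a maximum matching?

Unit-capacity flow: source→left, listed edges, right→sink; max matching = max flow.
Augmenting path X1→Y1 (+1); matched 1.
Augmenting path X2→Y3 (+1); matched 2.
Augmenting path X5→Y5 (+1); matched 3.
Augmenting path X3→Y1→X1→Y2 (+1); matched 4.
No augmenting path remains; maximum matching = 4.
König certificate: {X1, X2, X5, Y1} is a vertex cover of size 4 (every listed pair touches it), so no matching can be larger.

4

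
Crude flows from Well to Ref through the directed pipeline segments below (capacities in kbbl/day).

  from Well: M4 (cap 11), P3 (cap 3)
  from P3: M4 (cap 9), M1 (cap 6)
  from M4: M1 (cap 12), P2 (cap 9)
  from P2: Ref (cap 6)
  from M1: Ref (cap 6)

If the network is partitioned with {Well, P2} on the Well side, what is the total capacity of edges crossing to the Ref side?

Edges leaving {Well, P2}: Well→P3 (3), Well→M4 (11), P2→Ref (6).
Cut capacity = 3 + 11 + 6 = 20.

20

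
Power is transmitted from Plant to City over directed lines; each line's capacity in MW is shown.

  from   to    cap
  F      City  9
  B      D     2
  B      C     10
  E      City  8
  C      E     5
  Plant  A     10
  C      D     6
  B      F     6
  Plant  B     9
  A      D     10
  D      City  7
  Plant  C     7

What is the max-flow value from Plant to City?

Augment Plant→A→D→City: bottleneck 7, flow now 7.
Augment Plant→B→F→City: bottleneck 6, flow now 13.
Augment Plant→C→E→City: bottleneck 5, flow now 18.
No augmenting path remains; maximum flow = 18.
In the residual graph, reachable from Plant: {Plant, A, B, C, D}.
Min-cut edges: B→F (6), C→E (5), D→City (7); capacity 6 + 5 + 7 = 18.
This cut is saturated, so no flow can exceed 18.

18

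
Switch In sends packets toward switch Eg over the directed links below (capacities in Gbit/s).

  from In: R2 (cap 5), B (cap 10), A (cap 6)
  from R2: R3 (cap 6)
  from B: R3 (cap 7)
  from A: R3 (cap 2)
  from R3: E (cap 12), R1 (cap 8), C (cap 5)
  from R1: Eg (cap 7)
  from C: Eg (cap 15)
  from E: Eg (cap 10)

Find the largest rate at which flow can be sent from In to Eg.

Augment In→R2→R3→R1→Eg: bottleneck 5, flow now 5.
Augment In→B→R3→R1→Eg: bottleneck 2, flow now 7.
Augment In→B→R3→C→Eg: bottleneck 5, flow now 12.
Augment In→A→R3→E→Eg: bottleneck 2, flow now 14.
No augmenting path remains; maximum flow = 14.
In the residual graph, reachable from In: {In, B, A}.
Min-cut edges: In→R2 (5), B→R3 (7), A→R3 (2); capacity 5 + 7 + 2 = 14.
This cut is saturated, so no flow can exceed 14.

14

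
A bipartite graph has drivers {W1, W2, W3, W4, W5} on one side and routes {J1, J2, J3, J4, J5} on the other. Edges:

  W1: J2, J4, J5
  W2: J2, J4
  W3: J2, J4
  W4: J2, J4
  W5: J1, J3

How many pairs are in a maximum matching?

4

Unit-capacity flow: source→left, listed edges, right→sink; max matching = max flow.
Augmenting path W1→J2 (+1); matched 1.
Augmenting path W2→J4 (+1); matched 2.
Augmenting path W5→J1 (+1); matched 3.
Augmenting path W3→J2→W1→J5 (+1); matched 4.
No augmenting path remains; maximum matching = 4.
König certificate: {W1, W5, J2, J4} is a vertex cover of size 4 (every listed pair touches it), so no matching can be larger.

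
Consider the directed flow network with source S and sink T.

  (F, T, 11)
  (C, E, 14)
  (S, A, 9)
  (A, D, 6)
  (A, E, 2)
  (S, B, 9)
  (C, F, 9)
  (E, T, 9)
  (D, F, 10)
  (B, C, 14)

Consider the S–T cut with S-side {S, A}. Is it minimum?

Yes — it is a minimum cut (capacity 17).

Given cut capacity: 9 + 6 + 2 = 17.
Augment S→A→E→T: bottleneck 2, flow now 2.
Augment S→A→D→F→T: bottleneck 6, flow now 8.
Augment S→B→C→E→T: bottleneck 7, flow now 15.
Augment S→B→C→F→T: bottleneck 2, flow now 17.
No augmenting path remains; maximum flow = 17.
Cut capacity 17 equals the max flow, so it is a minimum cut.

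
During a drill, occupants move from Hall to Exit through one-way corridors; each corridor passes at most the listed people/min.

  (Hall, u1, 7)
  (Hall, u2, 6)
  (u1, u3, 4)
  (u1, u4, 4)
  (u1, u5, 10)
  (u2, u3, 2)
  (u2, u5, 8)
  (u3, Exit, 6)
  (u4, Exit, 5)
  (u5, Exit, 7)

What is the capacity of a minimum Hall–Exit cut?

13

Augment Hall→u1→u3→Exit: bottleneck 4, flow now 4.
Augment Hall→u1→u4→Exit: bottleneck 3, flow now 7.
Augment Hall→u2→u3→Exit: bottleneck 2, flow now 9.
Augment Hall→u2→u5→Exit: bottleneck 4, flow now 13.
No augmenting path remains; maximum flow = 13.
By max-flow min-cut, the minimum cut capacity equals the max flow.
In the residual graph, reachable from Hall: {Hall}.
Min-cut edges: Hall→u1 (7), Hall→u2 (6); capacity 7 + 6 = 13.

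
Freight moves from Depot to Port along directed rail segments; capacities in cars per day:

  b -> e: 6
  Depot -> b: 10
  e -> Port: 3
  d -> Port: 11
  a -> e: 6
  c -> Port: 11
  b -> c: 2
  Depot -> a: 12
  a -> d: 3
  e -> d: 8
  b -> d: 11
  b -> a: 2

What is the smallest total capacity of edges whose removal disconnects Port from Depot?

Augment Depot→a→d→Port: bottleneck 3, flow now 3.
Augment Depot→a→e→Port: bottleneck 3, flow now 6.
Augment Depot→b→c→Port: bottleneck 2, flow now 8.
Augment Depot→b→d→Port: bottleneck 8, flow now 16.
No augmenting path remains; maximum flow = 16.
By max-flow min-cut, the minimum cut capacity equals the max flow.
In the residual graph, reachable from Depot: {Depot, a, b, d, e}.
Min-cut edges: b→c (2), d→Port (11), e→Port (3); capacity 2 + 11 + 3 = 16.

16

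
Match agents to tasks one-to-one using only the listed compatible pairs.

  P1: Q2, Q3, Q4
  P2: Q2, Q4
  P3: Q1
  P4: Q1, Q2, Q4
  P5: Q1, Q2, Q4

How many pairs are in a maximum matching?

4

Unit-capacity flow: source→left, listed edges, right→sink; max matching = max flow.
Augmenting path P1→Q2 (+1); matched 1.
Augmenting path P2→Q4 (+1); matched 2.
Augmenting path P3→Q1 (+1); matched 3.
Augmenting path P4→Q2→P1→Q3 (+1); matched 4.
No augmenting path remains; maximum matching = 4.
König certificate: {P1, Q1, Q2, Q4} is a vertex cover of size 4 (every listed pair touches it), so no matching can be larger.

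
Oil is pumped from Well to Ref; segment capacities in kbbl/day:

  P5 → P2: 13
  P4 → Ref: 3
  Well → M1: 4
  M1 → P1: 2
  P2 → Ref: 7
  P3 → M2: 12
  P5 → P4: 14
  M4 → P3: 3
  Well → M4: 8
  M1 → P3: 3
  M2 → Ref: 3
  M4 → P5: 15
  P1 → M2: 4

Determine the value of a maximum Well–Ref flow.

11

Augment Well→M1→P1→M2→Ref: bottleneck 2, flow now 2.
Augment Well→M1→P3→M2→Ref: bottleneck 1, flow now 3.
Augment Well→M4→P5→P4→Ref: bottleneck 3, flow now 6.
Augment Well→M4→P5→P2→Ref: bottleneck 5, flow now 11.
No augmenting path remains; maximum flow = 11.
In the residual graph, reachable from Well: {Well, M1, P1, P3, M2}.
Min-cut edges: Well→M4 (8), M2→Ref (3); capacity 8 + 3 = 11.
This cut is saturated, so no flow can exceed 11.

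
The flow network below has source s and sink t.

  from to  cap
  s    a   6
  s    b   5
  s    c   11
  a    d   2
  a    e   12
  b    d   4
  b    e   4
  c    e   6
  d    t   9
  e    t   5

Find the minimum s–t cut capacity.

Augment s→a→d→t: bottleneck 2, flow now 2.
Augment s→a→e→t: bottleneck 4, flow now 6.
Augment s→b→d→t: bottleneck 4, flow now 10.
Augment s→b→e→t: bottleneck 1, flow now 11.
No augmenting path remains; maximum flow = 11.
By max-flow min-cut, the minimum cut capacity equals the max flow.
In the residual graph, reachable from s: {s, a, b, c, e}.
Min-cut edges: a→d (2), b→d (4), e→t (5); capacity 2 + 4 + 5 = 11.

11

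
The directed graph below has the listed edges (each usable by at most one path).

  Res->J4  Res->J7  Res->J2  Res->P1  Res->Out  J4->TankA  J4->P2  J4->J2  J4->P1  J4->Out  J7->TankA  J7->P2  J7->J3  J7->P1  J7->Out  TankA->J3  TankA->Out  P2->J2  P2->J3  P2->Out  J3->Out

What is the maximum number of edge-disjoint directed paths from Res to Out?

Assign every edge capacity 1; by Menger, the answer equals the max flow.
Path Res→Out (+1); total 1.
Path Res→J4→Out (+1); total 2.
Path Res→J7→Out (+1); total 3.
No residual Res→Out path; max flow = 3.
Certifying cut of size 3: {Res→J4, Res→J7, Res→Out}.

3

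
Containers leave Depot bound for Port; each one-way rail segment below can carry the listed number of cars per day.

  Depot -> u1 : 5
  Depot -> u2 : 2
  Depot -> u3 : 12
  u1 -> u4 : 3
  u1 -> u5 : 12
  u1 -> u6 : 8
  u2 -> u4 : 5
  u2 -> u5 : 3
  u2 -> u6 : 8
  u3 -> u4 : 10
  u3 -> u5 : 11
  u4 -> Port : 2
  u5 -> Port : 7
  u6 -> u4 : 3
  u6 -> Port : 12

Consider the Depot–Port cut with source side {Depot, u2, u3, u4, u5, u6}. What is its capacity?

26

Edges leaving {Depot, u2, u3, u4, u5, u6}: Depot→u1 (5), u4→Port (2), u5→Port (7), u6→Port (12).
Cut capacity = 5 + 2 + 7 + 12 = 26.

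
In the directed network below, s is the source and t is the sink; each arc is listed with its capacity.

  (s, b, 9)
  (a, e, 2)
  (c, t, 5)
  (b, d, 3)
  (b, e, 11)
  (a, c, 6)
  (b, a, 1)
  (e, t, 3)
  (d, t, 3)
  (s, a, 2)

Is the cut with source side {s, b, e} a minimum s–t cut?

Given cut capacity: 2 + 1 + 3 + 3 = 9.
Augment s→a→c→t: bottleneck 2, flow now 2.
Augment s→b→d→t: bottleneck 3, flow now 5.
Augment s→b→e→t: bottleneck 3, flow now 8.
Augment s→b→a→c→t: bottleneck 1, flow now 9.
No augmenting path remains; maximum flow = 9.
Cut capacity 9 equals the max flow, so it is a minimum cut.

Yes — it is a minimum cut (capacity 9).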